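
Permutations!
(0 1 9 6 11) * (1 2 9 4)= [2, 4, 9, 3, 1, 5, 11, 7, 8, 6, 10, 0]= (0 2 9 6 11)(1 4)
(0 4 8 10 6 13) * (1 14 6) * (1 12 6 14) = (14)(0 4 8 10 12 6 13) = [4, 1, 2, 3, 8, 5, 13, 7, 10, 9, 12, 11, 6, 0, 14]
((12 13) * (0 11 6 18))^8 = (18)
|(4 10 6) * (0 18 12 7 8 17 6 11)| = |(0 18 12 7 8 17 6 4 10 11)| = 10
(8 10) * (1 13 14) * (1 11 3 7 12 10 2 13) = [0, 1, 13, 7, 4, 5, 6, 12, 2, 9, 8, 3, 10, 14, 11] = (2 13 14 11 3 7 12 10 8)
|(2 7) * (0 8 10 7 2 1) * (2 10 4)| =7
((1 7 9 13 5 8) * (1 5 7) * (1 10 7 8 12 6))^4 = (1 13 6 9 12 7 5 10 8)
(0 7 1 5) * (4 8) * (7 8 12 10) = (0 8 4 12 10 7 1 5) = [8, 5, 2, 3, 12, 0, 6, 1, 4, 9, 7, 11, 10]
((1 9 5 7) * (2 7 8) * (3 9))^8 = (1 3 9 5 8 2 7)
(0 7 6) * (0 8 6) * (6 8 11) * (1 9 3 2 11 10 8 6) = (0 7)(1 9 3 2 11)(6 10 8) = [7, 9, 11, 2, 4, 5, 10, 0, 6, 3, 8, 1]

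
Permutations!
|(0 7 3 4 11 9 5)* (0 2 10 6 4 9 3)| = 8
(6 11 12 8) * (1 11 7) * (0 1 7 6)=(0 1 11 12 8)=[1, 11, 2, 3, 4, 5, 6, 7, 0, 9, 10, 12, 8]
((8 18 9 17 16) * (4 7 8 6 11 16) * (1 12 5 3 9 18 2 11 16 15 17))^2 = ((18)(1 12 5 3 9)(2 11 15 17 4 7 8)(6 16))^2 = (18)(1 5 9 12 3)(2 15 4 8 11 17 7)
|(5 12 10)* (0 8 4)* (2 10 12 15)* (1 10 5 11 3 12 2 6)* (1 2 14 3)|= |(0 8 4)(1 10 11)(2 5 15 6)(3 12 14)|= 12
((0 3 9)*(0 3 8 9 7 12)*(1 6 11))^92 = (0 9 7)(1 11 6)(3 12 8)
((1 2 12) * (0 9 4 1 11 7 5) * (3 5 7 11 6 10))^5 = (0 12)(1 3)(2 5)(4 10)(6 9)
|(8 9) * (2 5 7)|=6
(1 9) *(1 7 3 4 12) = [0, 9, 2, 4, 12, 5, 6, 3, 8, 7, 10, 11, 1] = (1 9 7 3 4 12)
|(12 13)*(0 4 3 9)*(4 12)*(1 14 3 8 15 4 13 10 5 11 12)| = |(0 1 14 3 9)(4 8 15)(5 11 12 10)| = 60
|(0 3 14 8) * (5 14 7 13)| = |(0 3 7 13 5 14 8)| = 7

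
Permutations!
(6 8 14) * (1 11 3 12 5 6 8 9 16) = [0, 11, 2, 12, 4, 6, 9, 7, 14, 16, 10, 3, 5, 13, 8, 15, 1] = (1 11 3 12 5 6 9 16)(8 14)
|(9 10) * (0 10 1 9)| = 2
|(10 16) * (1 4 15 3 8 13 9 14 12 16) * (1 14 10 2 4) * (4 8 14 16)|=|(2 8 13 9 10 16)(3 14 12 4 15)|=30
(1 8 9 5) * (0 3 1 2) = (0 3 1 8 9 5 2) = [3, 8, 0, 1, 4, 2, 6, 7, 9, 5]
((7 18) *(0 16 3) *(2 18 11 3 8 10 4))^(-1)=((0 16 8 10 4 2 18 7 11 3))^(-1)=(0 3 11 7 18 2 4 10 8 16)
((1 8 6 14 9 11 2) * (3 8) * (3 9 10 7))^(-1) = (1 2 11 9)(3 7 10 14 6 8)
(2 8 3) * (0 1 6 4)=(0 1 6 4)(2 8 3)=[1, 6, 8, 2, 0, 5, 4, 7, 3]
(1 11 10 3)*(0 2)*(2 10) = (0 10 3 1 11 2) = [10, 11, 0, 1, 4, 5, 6, 7, 8, 9, 3, 2]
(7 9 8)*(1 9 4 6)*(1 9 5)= (1 5)(4 6 9 8 7)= [0, 5, 2, 3, 6, 1, 9, 4, 7, 8]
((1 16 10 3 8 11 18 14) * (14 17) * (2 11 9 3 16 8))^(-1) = (1 14 17 18 11 2 3 9 8)(10 16)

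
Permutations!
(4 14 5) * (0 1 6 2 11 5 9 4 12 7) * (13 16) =(0 1 6 2 11 5 12 7)(4 14 9)(13 16) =[1, 6, 11, 3, 14, 12, 2, 0, 8, 4, 10, 5, 7, 16, 9, 15, 13]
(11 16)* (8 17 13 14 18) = (8 17 13 14 18)(11 16) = [0, 1, 2, 3, 4, 5, 6, 7, 17, 9, 10, 16, 12, 14, 18, 15, 11, 13, 8]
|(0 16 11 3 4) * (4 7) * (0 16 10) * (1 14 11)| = |(0 10)(1 14 11 3 7 4 16)| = 14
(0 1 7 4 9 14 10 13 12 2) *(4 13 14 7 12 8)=(0 1 12 2)(4 9 7 13 8)(10 14)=[1, 12, 0, 3, 9, 5, 6, 13, 4, 7, 14, 11, 2, 8, 10]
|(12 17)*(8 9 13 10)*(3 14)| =4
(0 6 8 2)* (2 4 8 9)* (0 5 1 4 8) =[6, 4, 5, 3, 0, 1, 9, 7, 8, 2] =(0 6 9 2 5 1 4)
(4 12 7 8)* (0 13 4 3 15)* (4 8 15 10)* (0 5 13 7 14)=(0 7 15 5 13 8 3 10 4 12 14)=[7, 1, 2, 10, 12, 13, 6, 15, 3, 9, 4, 11, 14, 8, 0, 5]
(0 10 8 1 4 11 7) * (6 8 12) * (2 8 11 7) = (0 10 12 6 11 2 8 1 4 7) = [10, 4, 8, 3, 7, 5, 11, 0, 1, 9, 12, 2, 6]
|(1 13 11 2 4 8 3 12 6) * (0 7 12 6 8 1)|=|(0 7 12 8 3 6)(1 13 11 2 4)|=30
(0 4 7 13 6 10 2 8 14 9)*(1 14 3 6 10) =(0 4 7 13 10 2 8 3 6 1 14 9) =[4, 14, 8, 6, 7, 5, 1, 13, 3, 0, 2, 11, 12, 10, 9]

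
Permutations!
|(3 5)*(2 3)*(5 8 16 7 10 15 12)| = 9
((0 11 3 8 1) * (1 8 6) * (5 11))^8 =((0 5 11 3 6 1))^8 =(0 11 6)(1 5 3)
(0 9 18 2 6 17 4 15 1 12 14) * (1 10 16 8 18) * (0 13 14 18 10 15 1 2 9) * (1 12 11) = (1 11)(2 6 17 4 12 18 9)(8 10 16)(13 14) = [0, 11, 6, 3, 12, 5, 17, 7, 10, 2, 16, 1, 18, 14, 13, 15, 8, 4, 9]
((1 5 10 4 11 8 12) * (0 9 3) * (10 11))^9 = ((0 9 3)(1 5 11 8 12)(4 10))^9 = (1 12 8 11 5)(4 10)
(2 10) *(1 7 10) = (1 7 10 2) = [0, 7, 1, 3, 4, 5, 6, 10, 8, 9, 2]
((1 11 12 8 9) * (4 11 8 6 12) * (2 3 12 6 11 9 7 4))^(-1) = ((1 8 7 4 9)(2 3 12 11))^(-1) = (1 9 4 7 8)(2 11 12 3)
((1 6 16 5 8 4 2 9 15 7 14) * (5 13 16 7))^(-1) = (1 14 7 6)(2 4 8 5 15 9)(13 16)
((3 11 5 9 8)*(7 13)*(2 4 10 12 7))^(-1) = ((2 4 10 12 7 13)(3 11 5 9 8))^(-1) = (2 13 7 12 10 4)(3 8 9 5 11)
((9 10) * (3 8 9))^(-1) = (3 10 9 8) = ((3 8 9 10))^(-1)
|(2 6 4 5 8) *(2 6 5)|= |(2 5 8 6 4)|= 5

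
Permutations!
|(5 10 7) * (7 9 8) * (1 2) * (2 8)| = |(1 8 7 5 10 9 2)| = 7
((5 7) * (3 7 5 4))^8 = ((3 7 4))^8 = (3 4 7)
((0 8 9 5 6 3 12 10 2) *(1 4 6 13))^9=((0 8 9 5 13 1 4 6 3 12 10 2))^9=(0 12 4 5)(1 9 2 3)(6 13 8 10)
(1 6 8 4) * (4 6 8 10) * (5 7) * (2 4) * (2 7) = (1 8 6 10 7 5 2 4) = [0, 8, 4, 3, 1, 2, 10, 5, 6, 9, 7]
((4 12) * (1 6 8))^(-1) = (1 8 6)(4 12)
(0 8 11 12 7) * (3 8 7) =[7, 1, 2, 8, 4, 5, 6, 0, 11, 9, 10, 12, 3] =(0 7)(3 8 11 12)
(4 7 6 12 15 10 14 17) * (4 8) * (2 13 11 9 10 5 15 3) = [0, 1, 13, 2, 7, 15, 12, 6, 4, 10, 14, 9, 3, 11, 17, 5, 16, 8] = (2 13 11 9 10 14 17 8 4 7 6 12 3)(5 15)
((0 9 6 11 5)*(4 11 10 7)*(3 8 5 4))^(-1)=(0 5 8 3 7 10 6 9)(4 11)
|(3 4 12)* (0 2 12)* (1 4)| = 6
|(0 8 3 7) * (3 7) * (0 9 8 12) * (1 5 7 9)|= 6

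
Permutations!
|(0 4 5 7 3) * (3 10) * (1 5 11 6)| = 9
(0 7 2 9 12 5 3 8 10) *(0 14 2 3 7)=[0, 1, 9, 8, 4, 7, 6, 3, 10, 12, 14, 11, 5, 13, 2]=(2 9 12 5 7 3 8 10 14)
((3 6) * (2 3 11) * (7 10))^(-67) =(2 3 6 11)(7 10)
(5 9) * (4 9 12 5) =(4 9)(5 12) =[0, 1, 2, 3, 9, 12, 6, 7, 8, 4, 10, 11, 5]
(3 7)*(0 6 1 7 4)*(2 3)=(0 6 1 7 2 3 4)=[6, 7, 3, 4, 0, 5, 1, 2]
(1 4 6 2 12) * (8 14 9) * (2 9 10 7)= (1 4 6 9 8 14 10 7 2 12)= [0, 4, 12, 3, 6, 5, 9, 2, 14, 8, 7, 11, 1, 13, 10]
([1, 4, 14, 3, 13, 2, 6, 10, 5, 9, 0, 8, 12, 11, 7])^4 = [11, 8, 0, 3, 5, 10, 6, 4, 7, 9, 13, 14, 12, 2, 1]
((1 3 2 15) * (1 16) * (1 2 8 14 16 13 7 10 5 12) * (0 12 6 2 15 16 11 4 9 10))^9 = ((0 12 1 3 8 14 11 4 9 10 5 6 2 16 15 13 7))^9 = (0 10 12 5 1 6 3 2 8 16 14 15 11 13 4 7 9)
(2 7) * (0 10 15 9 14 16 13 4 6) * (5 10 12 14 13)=(0 12 14 16 5 10 15 9 13 4 6)(2 7)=[12, 1, 7, 3, 6, 10, 0, 2, 8, 13, 15, 11, 14, 4, 16, 9, 5]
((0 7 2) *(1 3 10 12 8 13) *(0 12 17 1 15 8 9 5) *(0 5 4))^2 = ((0 7 2 12 9 4)(1 3 10 17)(8 13 15))^2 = (0 2 9)(1 10)(3 17)(4 7 12)(8 15 13)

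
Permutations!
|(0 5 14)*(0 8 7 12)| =6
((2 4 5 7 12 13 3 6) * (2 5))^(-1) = (2 4)(3 13 12 7 5 6)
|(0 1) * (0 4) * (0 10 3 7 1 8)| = 10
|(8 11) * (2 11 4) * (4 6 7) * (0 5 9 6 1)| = 10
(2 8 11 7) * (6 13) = (2 8 11 7)(6 13) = [0, 1, 8, 3, 4, 5, 13, 2, 11, 9, 10, 7, 12, 6]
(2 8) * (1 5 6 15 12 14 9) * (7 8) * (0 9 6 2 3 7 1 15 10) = (0 9 15 12 14 6 10)(1 5 2)(3 7 8) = [9, 5, 1, 7, 4, 2, 10, 8, 3, 15, 0, 11, 14, 13, 6, 12]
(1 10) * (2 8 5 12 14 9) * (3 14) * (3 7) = (1 10)(2 8 5 12 7 3 14 9) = [0, 10, 8, 14, 4, 12, 6, 3, 5, 2, 1, 11, 7, 13, 9]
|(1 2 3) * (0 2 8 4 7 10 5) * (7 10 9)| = 8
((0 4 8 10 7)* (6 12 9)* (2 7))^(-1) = ((0 4 8 10 2 7)(6 12 9))^(-1) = (0 7 2 10 8 4)(6 9 12)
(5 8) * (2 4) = (2 4)(5 8) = [0, 1, 4, 3, 2, 8, 6, 7, 5]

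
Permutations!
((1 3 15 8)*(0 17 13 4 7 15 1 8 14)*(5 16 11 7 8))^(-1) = (0 14 15 7 11 16 5 8 4 13 17)(1 3)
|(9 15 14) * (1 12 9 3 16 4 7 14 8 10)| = |(1 12 9 15 8 10)(3 16 4 7 14)| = 30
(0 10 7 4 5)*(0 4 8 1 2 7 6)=(0 10 6)(1 2 7 8)(4 5)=[10, 2, 7, 3, 5, 4, 0, 8, 1, 9, 6]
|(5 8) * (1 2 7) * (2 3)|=4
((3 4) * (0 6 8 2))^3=(0 2 8 6)(3 4)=((0 6 8 2)(3 4))^3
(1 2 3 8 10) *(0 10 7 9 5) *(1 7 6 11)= (0 10 7 9 5)(1 2 3 8 6 11)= [10, 2, 3, 8, 4, 0, 11, 9, 6, 5, 7, 1]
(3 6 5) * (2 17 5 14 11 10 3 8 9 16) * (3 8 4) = (2 17 5 4 3 6 14 11 10 8 9 16) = [0, 1, 17, 6, 3, 4, 14, 7, 9, 16, 8, 10, 12, 13, 11, 15, 2, 5]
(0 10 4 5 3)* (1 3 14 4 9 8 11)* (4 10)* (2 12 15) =(0 4 5 14 10 9 8 11 1 3)(2 12 15) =[4, 3, 12, 0, 5, 14, 6, 7, 11, 8, 9, 1, 15, 13, 10, 2]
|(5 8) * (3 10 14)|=6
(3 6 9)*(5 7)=(3 6 9)(5 7)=[0, 1, 2, 6, 4, 7, 9, 5, 8, 3]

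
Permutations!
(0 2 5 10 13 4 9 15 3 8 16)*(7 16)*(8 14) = (0 2 5 10 13 4 9 15 3 14 8 7 16) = [2, 1, 5, 14, 9, 10, 6, 16, 7, 15, 13, 11, 12, 4, 8, 3, 0]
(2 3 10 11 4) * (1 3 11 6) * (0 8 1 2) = (0 8 1 3 10 6 2 11 4) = [8, 3, 11, 10, 0, 5, 2, 7, 1, 9, 6, 4]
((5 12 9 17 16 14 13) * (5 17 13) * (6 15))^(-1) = (5 14 16 17 13 9 12)(6 15)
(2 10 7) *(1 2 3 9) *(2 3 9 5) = [0, 3, 10, 5, 4, 2, 6, 9, 8, 1, 7] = (1 3 5 2 10 7 9)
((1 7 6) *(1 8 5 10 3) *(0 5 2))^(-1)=(0 2 8 6 7 1 3 10 5)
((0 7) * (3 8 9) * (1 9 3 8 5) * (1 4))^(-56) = ((0 7)(1 9 8 3 5 4))^(-56) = (1 5 8)(3 9 4)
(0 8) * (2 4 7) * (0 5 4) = [8, 1, 0, 3, 7, 4, 6, 2, 5] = (0 8 5 4 7 2)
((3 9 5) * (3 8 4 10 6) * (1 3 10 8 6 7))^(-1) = (1 7 10 6 5 9 3)(4 8)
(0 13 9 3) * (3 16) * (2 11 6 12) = (0 13 9 16 3)(2 11 6 12) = [13, 1, 11, 0, 4, 5, 12, 7, 8, 16, 10, 6, 2, 9, 14, 15, 3]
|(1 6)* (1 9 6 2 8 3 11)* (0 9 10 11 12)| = 10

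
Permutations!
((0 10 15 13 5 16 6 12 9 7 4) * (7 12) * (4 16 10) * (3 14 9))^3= ((0 4)(3 14 9 12)(5 10 15 13)(6 7 16))^3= (16)(0 4)(3 12 9 14)(5 13 15 10)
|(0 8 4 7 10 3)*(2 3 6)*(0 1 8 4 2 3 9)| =|(0 4 7 10 6 3 1 8 2 9)| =10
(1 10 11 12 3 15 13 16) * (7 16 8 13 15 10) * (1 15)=[0, 7, 2, 10, 4, 5, 6, 16, 13, 9, 11, 12, 3, 8, 14, 1, 15]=(1 7 16 15)(3 10 11 12)(8 13)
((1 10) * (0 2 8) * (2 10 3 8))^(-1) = (0 8 3 1 10)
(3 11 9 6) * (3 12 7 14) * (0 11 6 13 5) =[11, 1, 2, 6, 4, 0, 12, 14, 8, 13, 10, 9, 7, 5, 3] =(0 11 9 13 5)(3 6 12 7 14)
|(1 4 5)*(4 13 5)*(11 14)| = 6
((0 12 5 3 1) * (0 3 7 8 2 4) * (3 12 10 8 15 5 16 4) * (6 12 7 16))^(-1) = (0 4 16 5 15 7 1 3 2 8 10)(6 12)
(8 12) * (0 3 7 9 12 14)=(0 3 7 9 12 8 14)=[3, 1, 2, 7, 4, 5, 6, 9, 14, 12, 10, 11, 8, 13, 0]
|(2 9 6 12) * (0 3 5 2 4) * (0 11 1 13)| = 11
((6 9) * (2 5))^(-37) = (2 5)(6 9) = ((2 5)(6 9))^(-37)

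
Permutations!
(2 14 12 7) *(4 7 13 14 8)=(2 8 4 7)(12 13 14)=[0, 1, 8, 3, 7, 5, 6, 2, 4, 9, 10, 11, 13, 14, 12]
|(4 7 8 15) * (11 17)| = |(4 7 8 15)(11 17)| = 4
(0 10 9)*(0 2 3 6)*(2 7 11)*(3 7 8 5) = [10, 1, 7, 6, 4, 3, 0, 11, 5, 8, 9, 2] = (0 10 9 8 5 3 6)(2 7 11)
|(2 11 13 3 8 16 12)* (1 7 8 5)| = |(1 7 8 16 12 2 11 13 3 5)| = 10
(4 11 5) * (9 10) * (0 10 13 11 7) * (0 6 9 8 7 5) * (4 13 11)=(0 10 8 7 6 9 11)(4 5 13)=[10, 1, 2, 3, 5, 13, 9, 6, 7, 11, 8, 0, 12, 4]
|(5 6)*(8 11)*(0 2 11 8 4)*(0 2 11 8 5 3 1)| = |(0 11 4 2 8 5 6 3 1)| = 9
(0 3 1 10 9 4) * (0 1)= [3, 10, 2, 0, 1, 5, 6, 7, 8, 4, 9]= (0 3)(1 10 9 4)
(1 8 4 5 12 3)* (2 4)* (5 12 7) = (1 8 2 4 12 3)(5 7) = [0, 8, 4, 1, 12, 7, 6, 5, 2, 9, 10, 11, 3]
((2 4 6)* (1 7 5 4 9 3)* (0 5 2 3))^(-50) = ((0 5 4 6 3 1 7 2 9))^(-50) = (0 3 9 6 2 4 7 5 1)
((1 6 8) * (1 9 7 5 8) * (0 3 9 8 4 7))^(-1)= (0 9 3)(1 6)(4 5 7)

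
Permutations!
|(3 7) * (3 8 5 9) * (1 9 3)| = |(1 9)(3 7 8 5)| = 4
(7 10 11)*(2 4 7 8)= (2 4 7 10 11 8)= [0, 1, 4, 3, 7, 5, 6, 10, 2, 9, 11, 8]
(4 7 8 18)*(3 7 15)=(3 7 8 18 4 15)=[0, 1, 2, 7, 15, 5, 6, 8, 18, 9, 10, 11, 12, 13, 14, 3, 16, 17, 4]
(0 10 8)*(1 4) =[10, 4, 2, 3, 1, 5, 6, 7, 0, 9, 8] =(0 10 8)(1 4)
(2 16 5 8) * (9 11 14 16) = (2 9 11 14 16 5 8) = [0, 1, 9, 3, 4, 8, 6, 7, 2, 11, 10, 14, 12, 13, 16, 15, 5]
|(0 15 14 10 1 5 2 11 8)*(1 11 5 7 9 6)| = |(0 15 14 10 11 8)(1 7 9 6)(2 5)| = 12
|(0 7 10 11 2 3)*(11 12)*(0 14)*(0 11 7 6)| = |(0 6)(2 3 14 11)(7 10 12)| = 12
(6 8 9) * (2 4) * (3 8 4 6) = (2 6 4)(3 8 9) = [0, 1, 6, 8, 2, 5, 4, 7, 9, 3]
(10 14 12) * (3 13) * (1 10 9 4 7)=(1 10 14 12 9 4 7)(3 13)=[0, 10, 2, 13, 7, 5, 6, 1, 8, 4, 14, 11, 9, 3, 12]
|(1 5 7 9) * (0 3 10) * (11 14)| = |(0 3 10)(1 5 7 9)(11 14)| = 12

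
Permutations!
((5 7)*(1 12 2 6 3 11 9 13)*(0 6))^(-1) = ((0 6 3 11 9 13 1 12 2)(5 7))^(-1) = (0 2 12 1 13 9 11 3 6)(5 7)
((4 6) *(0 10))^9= ((0 10)(4 6))^9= (0 10)(4 6)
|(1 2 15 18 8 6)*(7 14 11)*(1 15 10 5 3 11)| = |(1 2 10 5 3 11 7 14)(6 15 18 8)| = 8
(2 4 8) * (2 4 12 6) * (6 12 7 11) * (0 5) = (12)(0 5)(2 7 11 6)(4 8) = [5, 1, 7, 3, 8, 0, 2, 11, 4, 9, 10, 6, 12]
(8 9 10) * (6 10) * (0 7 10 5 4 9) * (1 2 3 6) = [7, 2, 3, 6, 9, 4, 5, 10, 0, 1, 8] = (0 7 10 8)(1 2 3 6 5 4 9)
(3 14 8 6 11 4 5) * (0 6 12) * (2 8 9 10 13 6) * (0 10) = (0 2 8 12 10 13 6 11 4 5 3 14 9) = [2, 1, 8, 14, 5, 3, 11, 7, 12, 0, 13, 4, 10, 6, 9]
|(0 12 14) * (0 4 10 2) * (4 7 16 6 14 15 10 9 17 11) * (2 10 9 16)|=12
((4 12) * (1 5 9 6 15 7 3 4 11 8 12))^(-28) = (1 15)(3 9)(4 6)(5 7)(8 11 12)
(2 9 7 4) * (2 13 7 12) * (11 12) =[0, 1, 9, 3, 13, 5, 6, 4, 8, 11, 10, 12, 2, 7] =(2 9 11 12)(4 13 7)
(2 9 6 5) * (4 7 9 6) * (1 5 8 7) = [0, 5, 6, 3, 1, 2, 8, 9, 7, 4] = (1 5 2 6 8 7 9 4)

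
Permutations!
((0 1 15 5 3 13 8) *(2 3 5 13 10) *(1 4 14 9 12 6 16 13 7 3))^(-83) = ((0 4 14 9 12 6 16 13 8)(1 15 7 3 10 2))^(-83) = (0 13 6 9 4 8 16 12 14)(1 15 7 3 10 2)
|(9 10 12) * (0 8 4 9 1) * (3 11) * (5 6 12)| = 18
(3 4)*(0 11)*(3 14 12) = (0 11)(3 4 14 12) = [11, 1, 2, 4, 14, 5, 6, 7, 8, 9, 10, 0, 3, 13, 12]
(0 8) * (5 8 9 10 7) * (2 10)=(0 9 2 10 7 5 8)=[9, 1, 10, 3, 4, 8, 6, 5, 0, 2, 7]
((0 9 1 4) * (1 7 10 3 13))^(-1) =((0 9 7 10 3 13 1 4))^(-1) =(0 4 1 13 3 10 7 9)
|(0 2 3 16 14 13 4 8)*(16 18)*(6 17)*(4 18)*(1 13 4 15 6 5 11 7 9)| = 17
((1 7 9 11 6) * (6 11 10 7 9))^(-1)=((11)(1 9 10 7 6))^(-1)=(11)(1 6 7 10 9)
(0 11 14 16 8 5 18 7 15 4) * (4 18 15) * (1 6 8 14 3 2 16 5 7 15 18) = (0 11 3 2 16 14 5 18 15 1 6 8 7 4) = [11, 6, 16, 2, 0, 18, 8, 4, 7, 9, 10, 3, 12, 13, 5, 1, 14, 17, 15]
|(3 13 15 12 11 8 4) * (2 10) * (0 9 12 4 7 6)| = |(0 9 12 11 8 7 6)(2 10)(3 13 15 4)| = 28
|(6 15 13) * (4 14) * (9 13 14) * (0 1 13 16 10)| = 10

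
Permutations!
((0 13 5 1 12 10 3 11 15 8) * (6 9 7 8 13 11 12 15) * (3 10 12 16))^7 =(0 11 6 9 7 8)(1 5 13 15)(3 16)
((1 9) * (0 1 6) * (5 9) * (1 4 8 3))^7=(0 6 9 5 1 3 8 4)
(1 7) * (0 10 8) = (0 10 8)(1 7) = [10, 7, 2, 3, 4, 5, 6, 1, 0, 9, 8]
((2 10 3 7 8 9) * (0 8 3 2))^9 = ((0 8 9)(2 10)(3 7))^9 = (2 10)(3 7)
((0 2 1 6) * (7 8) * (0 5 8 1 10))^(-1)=((0 2 10)(1 6 5 8 7))^(-1)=(0 10 2)(1 7 8 5 6)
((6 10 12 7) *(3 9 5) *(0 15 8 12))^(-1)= (0 10 6 7 12 8 15)(3 5 9)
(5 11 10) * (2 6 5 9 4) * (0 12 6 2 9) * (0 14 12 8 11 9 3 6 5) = (0 8 11 10 14 12 5 9 4 3 6) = [8, 1, 2, 6, 3, 9, 0, 7, 11, 4, 14, 10, 5, 13, 12]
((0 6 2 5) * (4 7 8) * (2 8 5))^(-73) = ((0 6 8 4 7 5))^(-73) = (0 5 7 4 8 6)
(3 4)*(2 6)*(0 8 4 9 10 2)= (0 8 4 3 9 10 2 6)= [8, 1, 6, 9, 3, 5, 0, 7, 4, 10, 2]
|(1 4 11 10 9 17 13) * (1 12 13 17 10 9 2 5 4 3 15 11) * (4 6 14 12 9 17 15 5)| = 33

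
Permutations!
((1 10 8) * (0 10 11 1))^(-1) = ((0 10 8)(1 11))^(-1) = (0 8 10)(1 11)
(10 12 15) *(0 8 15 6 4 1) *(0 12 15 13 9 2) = (0 8 13 9 2)(1 12 6 4)(10 15) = [8, 12, 0, 3, 1, 5, 4, 7, 13, 2, 15, 11, 6, 9, 14, 10]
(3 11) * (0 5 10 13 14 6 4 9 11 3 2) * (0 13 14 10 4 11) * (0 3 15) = (0 5 4 9 3 15)(2 13 10 14 6 11) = [5, 1, 13, 15, 9, 4, 11, 7, 8, 3, 14, 2, 12, 10, 6, 0]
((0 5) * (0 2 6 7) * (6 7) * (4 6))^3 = (0 7 2 5)(4 6)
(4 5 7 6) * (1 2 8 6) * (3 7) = (1 2 8 6 4 5 3 7) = [0, 2, 8, 7, 5, 3, 4, 1, 6]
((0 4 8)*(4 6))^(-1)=(0 8 4 6)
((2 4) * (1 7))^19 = ((1 7)(2 4))^19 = (1 7)(2 4)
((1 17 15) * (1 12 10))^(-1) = (1 10 12 15 17)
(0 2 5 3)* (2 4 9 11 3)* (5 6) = (0 4 9 11 3)(2 6 5) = [4, 1, 6, 0, 9, 2, 5, 7, 8, 11, 10, 3]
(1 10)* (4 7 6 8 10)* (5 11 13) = (1 4 7 6 8 10)(5 11 13) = [0, 4, 2, 3, 7, 11, 8, 6, 10, 9, 1, 13, 12, 5]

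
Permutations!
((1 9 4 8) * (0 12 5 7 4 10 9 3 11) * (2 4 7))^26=(0 11 3 1 8 4 2 5 12)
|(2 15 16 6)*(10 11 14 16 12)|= 8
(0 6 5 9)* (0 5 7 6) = (5 9)(6 7) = [0, 1, 2, 3, 4, 9, 7, 6, 8, 5]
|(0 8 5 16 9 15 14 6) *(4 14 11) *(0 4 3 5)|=|(0 8)(3 5 16 9 15 11)(4 14 6)|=6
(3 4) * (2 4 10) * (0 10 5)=(0 10 2 4 3 5)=[10, 1, 4, 5, 3, 0, 6, 7, 8, 9, 2]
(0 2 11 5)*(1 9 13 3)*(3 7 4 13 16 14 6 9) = (0 2 11 5)(1 3)(4 13 7)(6 9 16 14) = [2, 3, 11, 1, 13, 0, 9, 4, 8, 16, 10, 5, 12, 7, 6, 15, 14]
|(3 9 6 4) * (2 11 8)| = |(2 11 8)(3 9 6 4)| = 12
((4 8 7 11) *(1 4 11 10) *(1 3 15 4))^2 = ((3 15 4 8 7 10))^2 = (3 4 7)(8 10 15)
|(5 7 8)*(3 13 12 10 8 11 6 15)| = |(3 13 12 10 8 5 7 11 6 15)| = 10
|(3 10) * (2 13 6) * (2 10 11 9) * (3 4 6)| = 15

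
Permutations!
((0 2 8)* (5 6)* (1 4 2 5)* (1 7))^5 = (0 4 6 8 1 5 2 7)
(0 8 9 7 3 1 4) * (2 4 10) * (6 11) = [8, 10, 4, 1, 0, 5, 11, 3, 9, 7, 2, 6] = (0 8 9 7 3 1 10 2 4)(6 11)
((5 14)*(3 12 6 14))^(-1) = ((3 12 6 14 5))^(-1) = (3 5 14 6 12)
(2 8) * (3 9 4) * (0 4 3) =(0 4)(2 8)(3 9) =[4, 1, 8, 9, 0, 5, 6, 7, 2, 3]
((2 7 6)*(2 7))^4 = ((6 7))^4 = (7)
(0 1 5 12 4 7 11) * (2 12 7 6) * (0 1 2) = (0 2 12 4 6)(1 5 7 11) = [2, 5, 12, 3, 6, 7, 0, 11, 8, 9, 10, 1, 4]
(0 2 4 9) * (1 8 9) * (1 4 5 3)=(0 2 5 3 1 8 9)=[2, 8, 5, 1, 4, 3, 6, 7, 9, 0]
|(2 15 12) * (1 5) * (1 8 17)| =|(1 5 8 17)(2 15 12)| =12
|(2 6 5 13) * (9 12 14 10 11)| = |(2 6 5 13)(9 12 14 10 11)| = 20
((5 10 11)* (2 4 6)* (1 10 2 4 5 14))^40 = ((1 10 11 14)(2 5)(4 6))^40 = (14)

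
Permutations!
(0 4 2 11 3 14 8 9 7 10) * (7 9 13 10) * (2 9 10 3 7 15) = [4, 1, 11, 14, 9, 5, 6, 15, 13, 10, 0, 7, 12, 3, 8, 2] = (0 4 9 10)(2 11 7 15)(3 14 8 13)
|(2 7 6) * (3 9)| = 6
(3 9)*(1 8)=(1 8)(3 9)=[0, 8, 2, 9, 4, 5, 6, 7, 1, 3]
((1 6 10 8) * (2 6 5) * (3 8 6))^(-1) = (1 8 3 2 5)(6 10)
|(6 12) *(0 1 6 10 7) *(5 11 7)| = |(0 1 6 12 10 5 11 7)| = 8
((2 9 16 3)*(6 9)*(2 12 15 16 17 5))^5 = ((2 6 9 17 5)(3 12 15 16))^5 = (17)(3 12 15 16)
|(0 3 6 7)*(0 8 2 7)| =|(0 3 6)(2 7 8)| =3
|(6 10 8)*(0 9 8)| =|(0 9 8 6 10)| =5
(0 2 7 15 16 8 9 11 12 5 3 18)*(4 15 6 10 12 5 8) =(0 2 7 6 10 12 8 9 11 5 3 18)(4 15 16) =[2, 1, 7, 18, 15, 3, 10, 6, 9, 11, 12, 5, 8, 13, 14, 16, 4, 17, 0]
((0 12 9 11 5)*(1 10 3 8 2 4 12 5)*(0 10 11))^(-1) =(0 9 12 4 2 8 3 10 5)(1 11)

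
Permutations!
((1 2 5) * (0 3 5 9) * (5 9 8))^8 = (0 9 3)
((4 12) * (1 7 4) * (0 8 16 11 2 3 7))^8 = (0 12 7 2 16)(1 4 3 11 8)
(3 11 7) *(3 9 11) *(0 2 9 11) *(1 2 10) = (0 10 1 2 9)(7 11) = [10, 2, 9, 3, 4, 5, 6, 11, 8, 0, 1, 7]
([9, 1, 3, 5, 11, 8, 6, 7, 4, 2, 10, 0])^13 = (0 8 2 11 5 9 4 3)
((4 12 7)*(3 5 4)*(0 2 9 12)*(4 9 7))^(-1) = ((0 2 7 3 5 9 12 4))^(-1) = (0 4 12 9 5 3 7 2)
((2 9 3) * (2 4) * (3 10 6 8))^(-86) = ((2 9 10 6 8 3 4))^(-86) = (2 3 6 9 4 8 10)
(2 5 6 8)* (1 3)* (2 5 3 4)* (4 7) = (1 7 4 2 3)(5 6 8) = [0, 7, 3, 1, 2, 6, 8, 4, 5]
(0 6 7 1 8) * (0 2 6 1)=(0 1 8 2 6 7)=[1, 8, 6, 3, 4, 5, 7, 0, 2]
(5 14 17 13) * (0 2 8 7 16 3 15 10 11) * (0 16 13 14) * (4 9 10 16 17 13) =(0 2 8 7 4 9 10 11 17 14 13 5)(3 15 16) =[2, 1, 8, 15, 9, 0, 6, 4, 7, 10, 11, 17, 12, 5, 13, 16, 3, 14]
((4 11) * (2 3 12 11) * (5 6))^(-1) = ((2 3 12 11 4)(5 6))^(-1) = (2 4 11 12 3)(5 6)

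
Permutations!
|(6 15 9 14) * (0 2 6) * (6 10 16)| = |(0 2 10 16 6 15 9 14)| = 8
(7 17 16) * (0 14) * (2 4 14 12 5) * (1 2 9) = (0 12 5 9 1 2 4 14)(7 17 16) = [12, 2, 4, 3, 14, 9, 6, 17, 8, 1, 10, 11, 5, 13, 0, 15, 7, 16]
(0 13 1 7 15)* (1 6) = (0 13 6 1 7 15) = [13, 7, 2, 3, 4, 5, 1, 15, 8, 9, 10, 11, 12, 6, 14, 0]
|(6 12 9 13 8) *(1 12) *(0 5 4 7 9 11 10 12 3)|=|(0 5 4 7 9 13 8 6 1 3)(10 12 11)|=30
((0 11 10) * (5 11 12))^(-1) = (0 10 11 5 12)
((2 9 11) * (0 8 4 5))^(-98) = (0 4)(2 9 11)(5 8)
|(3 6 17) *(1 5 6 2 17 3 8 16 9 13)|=10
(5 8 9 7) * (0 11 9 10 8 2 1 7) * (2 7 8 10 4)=[11, 8, 1, 3, 2, 7, 6, 5, 4, 0, 10, 9]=(0 11 9)(1 8 4 2)(5 7)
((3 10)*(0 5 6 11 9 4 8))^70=((0 5 6 11 9 4 8)(3 10))^70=(11)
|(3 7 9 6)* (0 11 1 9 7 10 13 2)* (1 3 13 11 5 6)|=30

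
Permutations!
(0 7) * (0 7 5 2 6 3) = (7)(0 5 2 6 3) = [5, 1, 6, 0, 4, 2, 3, 7]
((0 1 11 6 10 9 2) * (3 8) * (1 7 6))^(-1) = ((0 7 6 10 9 2)(1 11)(3 8))^(-1) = (0 2 9 10 6 7)(1 11)(3 8)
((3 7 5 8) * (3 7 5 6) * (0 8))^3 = ((0 8 7 6 3 5))^3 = (0 6)(3 8)(5 7)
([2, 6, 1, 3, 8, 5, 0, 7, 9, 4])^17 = (0 2 1 6)(4 9 8)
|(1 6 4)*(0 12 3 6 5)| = |(0 12 3 6 4 1 5)| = 7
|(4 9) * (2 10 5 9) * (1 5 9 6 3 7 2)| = 9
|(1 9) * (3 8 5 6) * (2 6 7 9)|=|(1 2 6 3 8 5 7 9)|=8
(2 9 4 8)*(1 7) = (1 7)(2 9 4 8) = [0, 7, 9, 3, 8, 5, 6, 1, 2, 4]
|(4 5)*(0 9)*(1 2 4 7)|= |(0 9)(1 2 4 5 7)|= 10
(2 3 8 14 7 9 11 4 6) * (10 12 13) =(2 3 8 14 7 9 11 4 6)(10 12 13) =[0, 1, 3, 8, 6, 5, 2, 9, 14, 11, 12, 4, 13, 10, 7]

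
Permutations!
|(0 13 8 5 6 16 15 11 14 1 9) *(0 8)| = |(0 13)(1 9 8 5 6 16 15 11 14)| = 18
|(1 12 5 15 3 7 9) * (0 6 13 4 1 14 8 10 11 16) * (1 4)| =15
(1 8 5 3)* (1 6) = (1 8 5 3 6) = [0, 8, 2, 6, 4, 3, 1, 7, 5]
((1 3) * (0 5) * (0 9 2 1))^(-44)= (0 1 9)(2 5 3)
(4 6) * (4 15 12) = (4 6 15 12) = [0, 1, 2, 3, 6, 5, 15, 7, 8, 9, 10, 11, 4, 13, 14, 12]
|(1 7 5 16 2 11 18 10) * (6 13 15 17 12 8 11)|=14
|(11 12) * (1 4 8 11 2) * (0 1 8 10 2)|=|(0 1 4 10 2 8 11 12)|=8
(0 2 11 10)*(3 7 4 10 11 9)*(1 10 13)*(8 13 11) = (0 2 9 3 7 4 11 8 13 1 10) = [2, 10, 9, 7, 11, 5, 6, 4, 13, 3, 0, 8, 12, 1]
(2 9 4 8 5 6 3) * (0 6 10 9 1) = (0 6 3 2 1)(4 8 5 10 9) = [6, 0, 1, 2, 8, 10, 3, 7, 5, 4, 9]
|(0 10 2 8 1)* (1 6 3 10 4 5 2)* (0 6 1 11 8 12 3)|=11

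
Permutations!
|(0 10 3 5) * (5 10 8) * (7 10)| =3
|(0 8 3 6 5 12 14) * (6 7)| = 8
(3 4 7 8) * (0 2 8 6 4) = (0 2 8 3)(4 7 6) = [2, 1, 8, 0, 7, 5, 4, 6, 3]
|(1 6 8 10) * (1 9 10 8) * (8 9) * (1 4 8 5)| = |(1 6 4 8 9 10 5)| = 7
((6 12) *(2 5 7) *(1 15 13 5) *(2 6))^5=(1 6 13 2 7 15 12 5)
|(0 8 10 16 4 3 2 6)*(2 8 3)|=8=|(0 3 8 10 16 4 2 6)|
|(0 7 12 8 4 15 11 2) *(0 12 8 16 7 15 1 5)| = |(0 15 11 2 12 16 7 8 4 1 5)| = 11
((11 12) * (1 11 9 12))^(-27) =(1 11)(9 12)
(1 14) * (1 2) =(1 14 2) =[0, 14, 1, 3, 4, 5, 6, 7, 8, 9, 10, 11, 12, 13, 2]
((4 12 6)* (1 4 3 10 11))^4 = (1 3 4 10 12 11 6)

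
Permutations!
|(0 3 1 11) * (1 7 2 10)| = |(0 3 7 2 10 1 11)| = 7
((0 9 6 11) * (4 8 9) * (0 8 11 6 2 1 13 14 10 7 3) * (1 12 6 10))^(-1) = (0 3 7 10 6 12 2 9 8 11 4)(1 14 13)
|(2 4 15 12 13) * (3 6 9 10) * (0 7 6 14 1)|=40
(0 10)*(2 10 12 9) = (0 12 9 2 10) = [12, 1, 10, 3, 4, 5, 6, 7, 8, 2, 0, 11, 9]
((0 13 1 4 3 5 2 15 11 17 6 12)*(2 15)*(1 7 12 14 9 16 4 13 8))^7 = ((0 8 1 13 7 12)(3 5 15 11 17 6 14 9 16 4))^7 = (0 8 1 13 7 12)(3 9 17 5 16 6 15 4 14 11)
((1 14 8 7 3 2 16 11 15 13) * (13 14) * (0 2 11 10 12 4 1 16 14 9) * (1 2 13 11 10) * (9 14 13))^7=(0 9)(1 10 11 12 15 4 14 2 8 13 7 16 3)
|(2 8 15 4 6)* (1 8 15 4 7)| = 7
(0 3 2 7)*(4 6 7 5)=(0 3 2 5 4 6 7)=[3, 1, 5, 2, 6, 4, 7, 0]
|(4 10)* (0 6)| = 2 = |(0 6)(4 10)|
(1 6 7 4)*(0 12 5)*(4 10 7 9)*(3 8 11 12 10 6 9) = (0 10 7 6 3 8 11 12 5)(1 9 4) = [10, 9, 2, 8, 1, 0, 3, 6, 11, 4, 7, 12, 5]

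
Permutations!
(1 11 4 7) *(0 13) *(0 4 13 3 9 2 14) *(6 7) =[3, 11, 14, 9, 6, 5, 7, 1, 8, 2, 10, 13, 12, 4, 0] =(0 3 9 2 14)(1 11 13 4 6 7)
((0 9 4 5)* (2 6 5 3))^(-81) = ((0 9 4 3 2 6 5))^(-81) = (0 3 5 4 6 9 2)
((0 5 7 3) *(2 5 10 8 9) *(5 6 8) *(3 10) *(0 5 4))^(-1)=(0 4 10 7 5 3)(2 9 8 6)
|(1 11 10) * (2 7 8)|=3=|(1 11 10)(2 7 8)|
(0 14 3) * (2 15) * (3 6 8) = (0 14 6 8 3)(2 15) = [14, 1, 15, 0, 4, 5, 8, 7, 3, 9, 10, 11, 12, 13, 6, 2]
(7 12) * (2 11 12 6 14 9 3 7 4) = (2 11 12 4)(3 7 6 14 9) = [0, 1, 11, 7, 2, 5, 14, 6, 8, 3, 10, 12, 4, 13, 9]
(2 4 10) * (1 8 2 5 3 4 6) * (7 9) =(1 8 2 6)(3 4 10 5)(7 9) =[0, 8, 6, 4, 10, 3, 1, 9, 2, 7, 5]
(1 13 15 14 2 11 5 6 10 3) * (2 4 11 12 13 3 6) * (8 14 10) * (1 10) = (1 3 10 6 8 14 4 11 5 2 12 13 15) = [0, 3, 12, 10, 11, 2, 8, 7, 14, 9, 6, 5, 13, 15, 4, 1]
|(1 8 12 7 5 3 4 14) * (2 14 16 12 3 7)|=8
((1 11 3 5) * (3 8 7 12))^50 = (1 11 8 7 12 3 5)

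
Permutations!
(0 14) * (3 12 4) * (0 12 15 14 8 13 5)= (0 8 13 5)(3 15 14 12 4)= [8, 1, 2, 15, 3, 0, 6, 7, 13, 9, 10, 11, 4, 5, 12, 14]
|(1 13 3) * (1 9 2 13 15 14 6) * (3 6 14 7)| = 8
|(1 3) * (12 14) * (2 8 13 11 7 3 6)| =|(1 6 2 8 13 11 7 3)(12 14)| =8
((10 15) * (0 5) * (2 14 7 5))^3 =(0 7 2 5 14)(10 15)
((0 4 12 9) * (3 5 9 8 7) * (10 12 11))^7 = ((0 4 11 10 12 8 7 3 5 9))^7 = (0 3 12 4 5 8 11 9 7 10)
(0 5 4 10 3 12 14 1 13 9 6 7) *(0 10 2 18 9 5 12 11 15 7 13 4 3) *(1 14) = (0 12 1 4 2 18 9 6 13 5 3 11 15 7 10) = [12, 4, 18, 11, 2, 3, 13, 10, 8, 6, 0, 15, 1, 5, 14, 7, 16, 17, 9]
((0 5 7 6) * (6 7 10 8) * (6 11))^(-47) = (0 5 10 8 11 6)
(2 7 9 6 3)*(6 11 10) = (2 7 9 11 10 6 3) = [0, 1, 7, 2, 4, 5, 3, 9, 8, 11, 6, 10]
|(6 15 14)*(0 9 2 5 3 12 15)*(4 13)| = 18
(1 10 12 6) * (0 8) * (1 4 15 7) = (0 8)(1 10 12 6 4 15 7) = [8, 10, 2, 3, 15, 5, 4, 1, 0, 9, 12, 11, 6, 13, 14, 7]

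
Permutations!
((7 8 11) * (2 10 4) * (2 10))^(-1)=(4 10)(7 11 8)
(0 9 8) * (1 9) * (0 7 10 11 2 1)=[0, 9, 1, 3, 4, 5, 6, 10, 7, 8, 11, 2]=(1 9 8 7 10 11 2)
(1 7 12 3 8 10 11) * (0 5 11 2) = [5, 7, 0, 8, 4, 11, 6, 12, 10, 9, 2, 1, 3] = (0 5 11 1 7 12 3 8 10 2)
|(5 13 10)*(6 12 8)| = |(5 13 10)(6 12 8)| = 3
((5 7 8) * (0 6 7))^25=((0 6 7 8 5))^25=(8)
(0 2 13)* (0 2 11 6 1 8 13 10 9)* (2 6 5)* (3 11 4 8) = (0 4 8 13 6 1 3 11 5 2 10 9) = [4, 3, 10, 11, 8, 2, 1, 7, 13, 0, 9, 5, 12, 6]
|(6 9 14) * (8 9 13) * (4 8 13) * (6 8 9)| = |(4 9 14 8 6)| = 5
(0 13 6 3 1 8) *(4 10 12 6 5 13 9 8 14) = (0 9 8)(1 14 4 10 12 6 3)(5 13) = [9, 14, 2, 1, 10, 13, 3, 7, 0, 8, 12, 11, 6, 5, 4]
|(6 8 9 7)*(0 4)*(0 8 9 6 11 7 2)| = |(0 4 8 6 9 2)(7 11)| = 6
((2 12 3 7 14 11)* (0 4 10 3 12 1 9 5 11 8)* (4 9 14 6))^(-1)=(0 8 14 1 2 11 5 9)(3 10 4 6 7)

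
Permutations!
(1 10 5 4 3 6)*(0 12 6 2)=(0 12 6 1 10 5 4 3 2)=[12, 10, 0, 2, 3, 4, 1, 7, 8, 9, 5, 11, 6]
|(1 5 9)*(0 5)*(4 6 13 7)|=4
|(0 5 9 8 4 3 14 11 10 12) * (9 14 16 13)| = 6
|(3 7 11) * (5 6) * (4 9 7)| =10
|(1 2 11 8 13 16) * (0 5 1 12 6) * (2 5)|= |(0 2 11 8 13 16 12 6)(1 5)|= 8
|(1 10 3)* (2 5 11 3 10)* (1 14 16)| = |(1 2 5 11 3 14 16)| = 7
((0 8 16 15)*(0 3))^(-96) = (0 3 15 16 8)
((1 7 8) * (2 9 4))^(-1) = ((1 7 8)(2 9 4))^(-1) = (1 8 7)(2 4 9)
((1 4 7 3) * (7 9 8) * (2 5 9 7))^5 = (1 4 7 3)(2 5 9 8)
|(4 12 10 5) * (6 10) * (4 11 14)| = 7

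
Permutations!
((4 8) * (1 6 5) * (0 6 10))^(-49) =(0 6 5 1 10)(4 8)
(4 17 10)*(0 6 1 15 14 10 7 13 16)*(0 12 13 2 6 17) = (0 17 7 2 6 1 15 14 10 4)(12 13 16) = [17, 15, 6, 3, 0, 5, 1, 2, 8, 9, 4, 11, 13, 16, 10, 14, 12, 7]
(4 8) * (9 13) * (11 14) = (4 8)(9 13)(11 14) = [0, 1, 2, 3, 8, 5, 6, 7, 4, 13, 10, 14, 12, 9, 11]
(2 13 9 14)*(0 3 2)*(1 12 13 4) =(0 3 2 4 1 12 13 9 14) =[3, 12, 4, 2, 1, 5, 6, 7, 8, 14, 10, 11, 13, 9, 0]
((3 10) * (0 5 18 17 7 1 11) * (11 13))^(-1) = ((0 5 18 17 7 1 13 11)(3 10))^(-1) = (0 11 13 1 7 17 18 5)(3 10)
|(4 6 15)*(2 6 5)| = 5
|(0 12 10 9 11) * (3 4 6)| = |(0 12 10 9 11)(3 4 6)| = 15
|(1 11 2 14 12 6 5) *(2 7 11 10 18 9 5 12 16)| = 30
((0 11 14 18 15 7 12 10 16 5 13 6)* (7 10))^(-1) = (0 6 13 5 16 10 15 18 14 11)(7 12) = ((0 11 14 18 15 10 16 5 13 6)(7 12))^(-1)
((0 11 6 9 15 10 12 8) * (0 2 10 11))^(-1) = ((2 10 12 8)(6 9 15 11))^(-1) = (2 8 12 10)(6 11 15 9)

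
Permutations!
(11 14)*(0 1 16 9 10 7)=[1, 16, 2, 3, 4, 5, 6, 0, 8, 10, 7, 14, 12, 13, 11, 15, 9]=(0 1 16 9 10 7)(11 14)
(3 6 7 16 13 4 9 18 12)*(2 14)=(2 14)(3 6 7 16 13 4 9 18 12)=[0, 1, 14, 6, 9, 5, 7, 16, 8, 18, 10, 11, 3, 4, 2, 15, 13, 17, 12]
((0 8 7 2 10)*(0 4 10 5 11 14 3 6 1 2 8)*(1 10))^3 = ((1 2 5 11 14 3 6 10 4)(7 8))^3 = (1 11 6)(2 14 10)(3 4 5)(7 8)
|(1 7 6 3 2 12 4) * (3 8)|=8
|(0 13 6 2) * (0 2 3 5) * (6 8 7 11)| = 8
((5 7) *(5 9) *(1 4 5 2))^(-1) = ((1 4 5 7 9 2))^(-1) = (1 2 9 7 5 4)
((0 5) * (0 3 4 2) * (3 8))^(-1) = ((0 5 8 3 4 2))^(-1) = (0 2 4 3 8 5)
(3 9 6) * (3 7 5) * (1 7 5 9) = (1 7 9 6 5 3) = [0, 7, 2, 1, 4, 3, 5, 9, 8, 6]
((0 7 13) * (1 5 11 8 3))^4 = ((0 7 13)(1 5 11 8 3))^4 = (0 7 13)(1 3 8 11 5)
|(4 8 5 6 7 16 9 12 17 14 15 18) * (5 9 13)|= 40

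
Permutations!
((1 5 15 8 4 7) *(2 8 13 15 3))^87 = ((1 5 3 2 8 4 7)(13 15))^87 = (1 2 7 3 4 5 8)(13 15)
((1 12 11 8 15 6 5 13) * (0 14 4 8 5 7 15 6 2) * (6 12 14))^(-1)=((0 6 7 15 2)(1 14 4 8 12 11 5 13))^(-1)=(0 2 15 7 6)(1 13 5 11 12 8 4 14)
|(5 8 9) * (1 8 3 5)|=6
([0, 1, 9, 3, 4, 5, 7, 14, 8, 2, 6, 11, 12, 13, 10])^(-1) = (2 9)(6 10 14 7)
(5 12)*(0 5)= [5, 1, 2, 3, 4, 12, 6, 7, 8, 9, 10, 11, 0]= (0 5 12)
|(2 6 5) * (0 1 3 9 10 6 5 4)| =|(0 1 3 9 10 6 4)(2 5)| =14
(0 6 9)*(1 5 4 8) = (0 6 9)(1 5 4 8) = [6, 5, 2, 3, 8, 4, 9, 7, 1, 0]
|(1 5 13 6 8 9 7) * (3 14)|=14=|(1 5 13 6 8 9 7)(3 14)|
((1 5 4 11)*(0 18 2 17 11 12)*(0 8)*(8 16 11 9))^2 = ((0 18 2 17 9 8)(1 5 4 12 16 11))^2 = (0 2 9)(1 4 16)(5 12 11)(8 18 17)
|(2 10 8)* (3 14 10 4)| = 6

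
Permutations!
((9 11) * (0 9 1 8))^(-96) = ((0 9 11 1 8))^(-96) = (0 8 1 11 9)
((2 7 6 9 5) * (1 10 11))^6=(11)(2 7 6 9 5)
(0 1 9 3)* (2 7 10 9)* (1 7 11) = (0 7 10 9 3)(1 2 11) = [7, 2, 11, 0, 4, 5, 6, 10, 8, 3, 9, 1]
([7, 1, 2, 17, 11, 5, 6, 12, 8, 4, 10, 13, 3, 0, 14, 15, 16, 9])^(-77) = [17, 1, 2, 11, 7, 5, 6, 9, 8, 0, 10, 12, 4, 3, 14, 15, 16, 13]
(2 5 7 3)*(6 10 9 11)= (2 5 7 3)(6 10 9 11)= [0, 1, 5, 2, 4, 7, 10, 3, 8, 11, 9, 6]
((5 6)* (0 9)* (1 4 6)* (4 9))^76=(0 1 6)(4 9 5)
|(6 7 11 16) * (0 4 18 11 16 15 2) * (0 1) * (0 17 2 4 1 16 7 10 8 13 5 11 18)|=13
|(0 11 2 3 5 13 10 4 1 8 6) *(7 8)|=|(0 11 2 3 5 13 10 4 1 7 8 6)|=12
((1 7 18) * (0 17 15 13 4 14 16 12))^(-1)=(0 12 16 14 4 13 15 17)(1 18 7)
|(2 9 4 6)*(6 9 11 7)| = 4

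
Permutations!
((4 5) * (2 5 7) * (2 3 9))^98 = ((2 5 4 7 3 9))^98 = (2 4 3)(5 7 9)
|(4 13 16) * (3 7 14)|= |(3 7 14)(4 13 16)|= 3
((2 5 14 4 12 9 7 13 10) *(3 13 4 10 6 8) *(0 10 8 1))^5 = (0 8)(1 14)(2 13)(3 10)(4 12 9 7)(5 6)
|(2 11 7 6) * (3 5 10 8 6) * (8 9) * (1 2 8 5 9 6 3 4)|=30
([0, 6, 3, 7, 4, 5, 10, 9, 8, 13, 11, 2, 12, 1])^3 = (1 11 7)(2 9 6)(3 13 10)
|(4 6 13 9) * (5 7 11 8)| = 4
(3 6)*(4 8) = (3 6)(4 8) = [0, 1, 2, 6, 8, 5, 3, 7, 4]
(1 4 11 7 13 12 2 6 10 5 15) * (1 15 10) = (15)(1 4 11 7 13 12 2 6)(5 10) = [0, 4, 6, 3, 11, 10, 1, 13, 8, 9, 5, 7, 2, 12, 14, 15]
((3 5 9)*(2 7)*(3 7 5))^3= (2 7 9 5)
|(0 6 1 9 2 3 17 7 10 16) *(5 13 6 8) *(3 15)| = 14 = |(0 8 5 13 6 1 9 2 15 3 17 7 10 16)|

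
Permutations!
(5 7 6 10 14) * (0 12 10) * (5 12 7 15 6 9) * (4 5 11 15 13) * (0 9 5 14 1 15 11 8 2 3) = (0 7 5 13 4 14 12 10 1 15 6 9 8 2 3) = [7, 15, 3, 0, 14, 13, 9, 5, 2, 8, 1, 11, 10, 4, 12, 6]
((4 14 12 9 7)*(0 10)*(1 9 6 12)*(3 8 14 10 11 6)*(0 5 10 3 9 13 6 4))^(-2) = (0 9 6 1 8 4)(3 11 7 12 13 14)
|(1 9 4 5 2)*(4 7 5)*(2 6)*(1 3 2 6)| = 4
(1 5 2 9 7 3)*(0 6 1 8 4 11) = [6, 5, 9, 8, 11, 2, 1, 3, 4, 7, 10, 0] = (0 6 1 5 2 9 7 3 8 4 11)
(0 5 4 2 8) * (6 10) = (0 5 4 2 8)(6 10) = [5, 1, 8, 3, 2, 4, 10, 7, 0, 9, 6]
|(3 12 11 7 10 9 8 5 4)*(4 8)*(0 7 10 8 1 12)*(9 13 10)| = |(0 7 8 5 1 12 11 9 4 3)(10 13)| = 10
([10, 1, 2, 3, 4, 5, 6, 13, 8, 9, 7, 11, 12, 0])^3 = (0 13 7 10)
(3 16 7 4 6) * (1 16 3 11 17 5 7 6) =(1 16 6 11 17 5 7 4) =[0, 16, 2, 3, 1, 7, 11, 4, 8, 9, 10, 17, 12, 13, 14, 15, 6, 5]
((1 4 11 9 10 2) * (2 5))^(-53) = ((1 4 11 9 10 5 2))^(-53) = (1 9 2 11 5 4 10)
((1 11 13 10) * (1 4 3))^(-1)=((1 11 13 10 4 3))^(-1)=(1 3 4 10 13 11)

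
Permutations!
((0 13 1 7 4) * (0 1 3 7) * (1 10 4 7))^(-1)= (0 1 3 13)(4 10)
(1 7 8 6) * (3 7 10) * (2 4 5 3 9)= [0, 10, 4, 7, 5, 3, 1, 8, 6, 2, 9]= (1 10 9 2 4 5 3 7 8 6)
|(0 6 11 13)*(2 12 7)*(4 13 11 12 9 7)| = 15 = |(0 6 12 4 13)(2 9 7)|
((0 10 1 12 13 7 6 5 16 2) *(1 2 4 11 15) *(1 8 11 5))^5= ((0 10 2)(1 12 13 7 6)(4 5 16)(8 11 15))^5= (0 2 10)(4 16 5)(8 15 11)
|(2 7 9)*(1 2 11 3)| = |(1 2 7 9 11 3)| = 6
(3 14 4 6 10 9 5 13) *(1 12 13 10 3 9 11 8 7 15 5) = (1 12 13 9)(3 14 4 6)(5 10 11 8 7 15) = [0, 12, 2, 14, 6, 10, 3, 15, 7, 1, 11, 8, 13, 9, 4, 5]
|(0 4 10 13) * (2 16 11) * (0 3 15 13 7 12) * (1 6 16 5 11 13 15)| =15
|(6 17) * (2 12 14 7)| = |(2 12 14 7)(6 17)| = 4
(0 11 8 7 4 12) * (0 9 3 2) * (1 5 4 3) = [11, 5, 0, 2, 12, 4, 6, 3, 7, 1, 10, 8, 9] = (0 11 8 7 3 2)(1 5 4 12 9)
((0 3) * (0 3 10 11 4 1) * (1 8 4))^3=(0 1 11 10)(4 8)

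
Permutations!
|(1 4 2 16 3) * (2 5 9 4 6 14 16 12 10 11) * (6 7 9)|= |(1 7 9 4 5 6 14 16 3)(2 12 10 11)|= 36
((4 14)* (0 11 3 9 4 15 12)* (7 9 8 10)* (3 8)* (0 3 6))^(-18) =(0 4)(3 7)(6 9)(8 15)(10 12)(11 14)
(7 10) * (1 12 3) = (1 12 3)(7 10) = [0, 12, 2, 1, 4, 5, 6, 10, 8, 9, 7, 11, 3]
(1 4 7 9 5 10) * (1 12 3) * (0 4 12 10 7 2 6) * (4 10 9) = (0 10 9 5 7 4 2 6)(1 12 3) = [10, 12, 6, 1, 2, 7, 0, 4, 8, 5, 9, 11, 3]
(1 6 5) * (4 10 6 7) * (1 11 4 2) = (1 7 2)(4 10 6 5 11) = [0, 7, 1, 3, 10, 11, 5, 2, 8, 9, 6, 4]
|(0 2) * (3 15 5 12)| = 4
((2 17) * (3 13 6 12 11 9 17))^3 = ((2 3 13 6 12 11 9 17))^3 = (2 6 9 3 12 17 13 11)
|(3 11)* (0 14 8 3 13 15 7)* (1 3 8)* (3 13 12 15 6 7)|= 12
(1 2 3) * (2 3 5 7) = (1 3)(2 5 7) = [0, 3, 5, 1, 4, 7, 6, 2]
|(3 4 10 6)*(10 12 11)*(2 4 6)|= 10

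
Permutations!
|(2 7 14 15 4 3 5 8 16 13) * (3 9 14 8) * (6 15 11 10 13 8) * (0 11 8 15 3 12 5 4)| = |(0 11 10 13 2 7 6 3 4 9 14 8 16 15)(5 12)| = 14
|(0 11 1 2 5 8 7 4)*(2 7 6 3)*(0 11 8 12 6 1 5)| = 11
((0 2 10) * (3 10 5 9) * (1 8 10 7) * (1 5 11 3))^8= (0 8 9 7 11)(1 5 3 2 10)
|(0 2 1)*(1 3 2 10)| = 6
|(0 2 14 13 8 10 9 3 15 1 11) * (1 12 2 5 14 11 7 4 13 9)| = |(0 5 14 9 3 15 12 2 11)(1 7 4 13 8 10)| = 18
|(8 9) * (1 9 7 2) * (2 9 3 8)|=6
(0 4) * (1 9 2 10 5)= (0 4)(1 9 2 10 5)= [4, 9, 10, 3, 0, 1, 6, 7, 8, 2, 5]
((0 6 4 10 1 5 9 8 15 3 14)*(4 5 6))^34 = (0 4 10 1 6 5 9 8 15 3 14)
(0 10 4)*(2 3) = (0 10 4)(2 3) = [10, 1, 3, 2, 0, 5, 6, 7, 8, 9, 4]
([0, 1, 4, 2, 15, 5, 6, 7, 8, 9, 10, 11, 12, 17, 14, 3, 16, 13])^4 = (17)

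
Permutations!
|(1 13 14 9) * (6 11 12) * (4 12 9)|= |(1 13 14 4 12 6 11 9)|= 8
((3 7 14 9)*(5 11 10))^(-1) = ((3 7 14 9)(5 11 10))^(-1) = (3 9 14 7)(5 10 11)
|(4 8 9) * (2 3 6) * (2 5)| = 12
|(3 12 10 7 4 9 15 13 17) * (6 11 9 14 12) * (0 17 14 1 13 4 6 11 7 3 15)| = 12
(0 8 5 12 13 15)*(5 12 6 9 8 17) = [17, 1, 2, 3, 4, 6, 9, 7, 12, 8, 10, 11, 13, 15, 14, 0, 16, 5] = (0 17 5 6 9 8 12 13 15)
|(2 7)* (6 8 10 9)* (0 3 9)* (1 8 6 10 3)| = 6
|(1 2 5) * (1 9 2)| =3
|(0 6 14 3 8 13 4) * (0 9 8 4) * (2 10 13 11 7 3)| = |(0 6 14 2 10 13)(3 4 9 8 11 7)| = 6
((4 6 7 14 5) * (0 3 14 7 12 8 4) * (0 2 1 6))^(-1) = ((0 3 14 5 2 1 6 12 8 4))^(-1) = (0 4 8 12 6 1 2 5 14 3)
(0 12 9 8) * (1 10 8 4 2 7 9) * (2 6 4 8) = (0 12 1 10 2 7 9 8)(4 6) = [12, 10, 7, 3, 6, 5, 4, 9, 0, 8, 2, 11, 1]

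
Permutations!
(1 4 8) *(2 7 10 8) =(1 4 2 7 10 8) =[0, 4, 7, 3, 2, 5, 6, 10, 1, 9, 8]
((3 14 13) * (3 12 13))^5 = ((3 14)(12 13))^5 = (3 14)(12 13)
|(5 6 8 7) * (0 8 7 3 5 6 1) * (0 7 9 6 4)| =|(0 8 3 5 1 7 4)(6 9)| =14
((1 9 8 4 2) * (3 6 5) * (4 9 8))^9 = ((1 8 9 4 2)(3 6 5))^9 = (1 2 4 9 8)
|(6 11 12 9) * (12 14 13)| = |(6 11 14 13 12 9)| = 6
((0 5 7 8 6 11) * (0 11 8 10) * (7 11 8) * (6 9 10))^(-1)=((0 5 11 8 9 10)(6 7))^(-1)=(0 10 9 8 11 5)(6 7)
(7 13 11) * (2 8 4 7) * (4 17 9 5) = [0, 1, 8, 3, 7, 4, 6, 13, 17, 5, 10, 2, 12, 11, 14, 15, 16, 9] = (2 8 17 9 5 4 7 13 11)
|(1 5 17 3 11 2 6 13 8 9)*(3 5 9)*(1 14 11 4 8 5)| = 9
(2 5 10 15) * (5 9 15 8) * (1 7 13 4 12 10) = (1 7 13 4 12 10 8 5)(2 9 15) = [0, 7, 9, 3, 12, 1, 6, 13, 5, 15, 8, 11, 10, 4, 14, 2]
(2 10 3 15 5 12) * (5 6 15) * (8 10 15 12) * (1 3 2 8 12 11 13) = [0, 3, 15, 5, 4, 12, 11, 7, 10, 9, 2, 13, 8, 1, 14, 6] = (1 3 5 12 8 10 2 15 6 11 13)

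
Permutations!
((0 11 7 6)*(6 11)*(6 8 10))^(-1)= (0 6 10 8)(7 11)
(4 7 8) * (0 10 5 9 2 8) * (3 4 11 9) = [10, 1, 8, 4, 7, 3, 6, 0, 11, 2, 5, 9] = (0 10 5 3 4 7)(2 8 11 9)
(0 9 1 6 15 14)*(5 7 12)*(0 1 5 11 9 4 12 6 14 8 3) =[4, 14, 2, 0, 12, 7, 15, 6, 3, 5, 10, 9, 11, 13, 1, 8] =(0 4 12 11 9 5 7 6 15 8 3)(1 14)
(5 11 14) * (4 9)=(4 9)(5 11 14)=[0, 1, 2, 3, 9, 11, 6, 7, 8, 4, 10, 14, 12, 13, 5]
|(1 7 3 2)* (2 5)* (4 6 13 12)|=|(1 7 3 5 2)(4 6 13 12)|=20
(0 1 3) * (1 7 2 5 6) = (0 7 2 5 6 1 3) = [7, 3, 5, 0, 4, 6, 1, 2]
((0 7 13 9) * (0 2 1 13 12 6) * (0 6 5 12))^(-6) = ((0 7)(1 13 9 2)(5 12))^(-6) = (1 9)(2 13)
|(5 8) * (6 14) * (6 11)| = 6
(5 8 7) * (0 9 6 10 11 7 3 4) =(0 9 6 10 11 7 5 8 3 4) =[9, 1, 2, 4, 0, 8, 10, 5, 3, 6, 11, 7]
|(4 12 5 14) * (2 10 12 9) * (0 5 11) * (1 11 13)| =|(0 5 14 4 9 2 10 12 13 1 11)| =11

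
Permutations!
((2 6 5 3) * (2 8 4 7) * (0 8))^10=(0 4 2 5)(3 8 7 6)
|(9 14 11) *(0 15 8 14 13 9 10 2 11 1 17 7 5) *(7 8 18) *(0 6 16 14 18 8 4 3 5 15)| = 24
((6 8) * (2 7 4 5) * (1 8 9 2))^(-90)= (1 4 2 6)(5 7 9 8)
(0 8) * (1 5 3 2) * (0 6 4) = (0 8 6 4)(1 5 3 2) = [8, 5, 1, 2, 0, 3, 4, 7, 6]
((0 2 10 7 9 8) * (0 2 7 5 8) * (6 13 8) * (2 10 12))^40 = ((0 7 9)(2 12)(5 6 13 8 10))^40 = (13)(0 7 9)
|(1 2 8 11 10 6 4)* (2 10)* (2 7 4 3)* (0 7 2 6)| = 30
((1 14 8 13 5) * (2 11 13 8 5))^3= (14)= ((1 14 5)(2 11 13))^3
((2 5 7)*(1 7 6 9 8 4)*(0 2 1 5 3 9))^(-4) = (0 8)(2 4)(3 5)(6 9)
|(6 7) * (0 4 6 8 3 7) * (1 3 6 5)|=8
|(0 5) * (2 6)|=2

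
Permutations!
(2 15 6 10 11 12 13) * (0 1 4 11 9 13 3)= (0 1 4 11 12 3)(2 15 6 10 9 13)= [1, 4, 15, 0, 11, 5, 10, 7, 8, 13, 9, 12, 3, 2, 14, 6]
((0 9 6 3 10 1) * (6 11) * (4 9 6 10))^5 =((0 6 3 4 9 11 10 1))^5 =(0 11 3 1 9 6 10 4)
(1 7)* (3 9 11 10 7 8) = (1 8 3 9 11 10 7) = [0, 8, 2, 9, 4, 5, 6, 1, 3, 11, 7, 10]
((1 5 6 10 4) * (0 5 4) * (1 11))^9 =(11)(0 5 6 10)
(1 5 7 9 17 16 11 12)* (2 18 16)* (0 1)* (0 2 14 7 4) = (0 1 5 4)(2 18 16 11 12)(7 9 17 14) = [1, 5, 18, 3, 0, 4, 6, 9, 8, 17, 10, 12, 2, 13, 7, 15, 11, 14, 16]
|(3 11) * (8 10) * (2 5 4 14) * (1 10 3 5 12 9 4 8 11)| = 30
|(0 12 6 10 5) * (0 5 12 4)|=|(0 4)(6 10 12)|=6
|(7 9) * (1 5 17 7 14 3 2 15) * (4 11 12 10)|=36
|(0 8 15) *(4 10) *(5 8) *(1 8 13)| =6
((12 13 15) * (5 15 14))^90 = (15)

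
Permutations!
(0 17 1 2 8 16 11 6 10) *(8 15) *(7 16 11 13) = (0 17 1 2 15 8 11 6 10)(7 16 13) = [17, 2, 15, 3, 4, 5, 10, 16, 11, 9, 0, 6, 12, 7, 14, 8, 13, 1]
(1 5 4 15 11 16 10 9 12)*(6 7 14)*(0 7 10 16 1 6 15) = (16)(0 7 14 15 11 1 5 4)(6 10 9 12) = [7, 5, 2, 3, 0, 4, 10, 14, 8, 12, 9, 1, 6, 13, 15, 11, 16]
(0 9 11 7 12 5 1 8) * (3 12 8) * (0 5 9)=(1 3 12 9 11 7 8 5)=[0, 3, 2, 12, 4, 1, 6, 8, 5, 11, 10, 7, 9]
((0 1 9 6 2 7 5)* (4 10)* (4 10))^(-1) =(10)(0 5 7 2 6 9 1)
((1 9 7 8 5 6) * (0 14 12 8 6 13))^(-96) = (14)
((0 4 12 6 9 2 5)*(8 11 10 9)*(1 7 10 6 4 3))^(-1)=((0 3 1 7 10 9 2 5)(4 12)(6 8 11))^(-1)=(0 5 2 9 10 7 1 3)(4 12)(6 11 8)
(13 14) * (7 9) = (7 9)(13 14) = [0, 1, 2, 3, 4, 5, 6, 9, 8, 7, 10, 11, 12, 14, 13]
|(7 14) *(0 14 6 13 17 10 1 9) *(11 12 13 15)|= |(0 14 7 6 15 11 12 13 17 10 1 9)|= 12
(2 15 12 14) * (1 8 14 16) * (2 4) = (1 8 14 4 2 15 12 16) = [0, 8, 15, 3, 2, 5, 6, 7, 14, 9, 10, 11, 16, 13, 4, 12, 1]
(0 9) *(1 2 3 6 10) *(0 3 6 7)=[9, 2, 6, 7, 4, 5, 10, 0, 8, 3, 1]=(0 9 3 7)(1 2 6 10)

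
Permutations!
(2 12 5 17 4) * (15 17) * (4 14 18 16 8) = (2 12 5 15 17 14 18 16 8 4) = [0, 1, 12, 3, 2, 15, 6, 7, 4, 9, 10, 11, 5, 13, 18, 17, 8, 14, 16]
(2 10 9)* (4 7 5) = (2 10 9)(4 7 5) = [0, 1, 10, 3, 7, 4, 6, 5, 8, 2, 9]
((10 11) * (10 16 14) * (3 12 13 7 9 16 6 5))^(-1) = (3 5 6 11 10 14 16 9 7 13 12)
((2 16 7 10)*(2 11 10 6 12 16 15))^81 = ((2 15)(6 12 16 7)(10 11))^81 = (2 15)(6 12 16 7)(10 11)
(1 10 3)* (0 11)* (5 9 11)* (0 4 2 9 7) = [5, 10, 9, 1, 2, 7, 6, 0, 8, 11, 3, 4] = (0 5 7)(1 10 3)(2 9 11 4)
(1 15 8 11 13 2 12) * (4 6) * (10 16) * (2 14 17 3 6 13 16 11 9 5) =(1 15 8 9 5 2 12)(3 6 4 13 14 17)(10 11 16) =[0, 15, 12, 6, 13, 2, 4, 7, 9, 5, 11, 16, 1, 14, 17, 8, 10, 3]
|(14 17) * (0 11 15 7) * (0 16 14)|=7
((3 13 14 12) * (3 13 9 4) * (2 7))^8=((2 7)(3 9 4)(12 13 14))^8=(3 4 9)(12 14 13)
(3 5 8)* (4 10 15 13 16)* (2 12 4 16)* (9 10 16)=(2 12 4 16 9 10 15 13)(3 5 8)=[0, 1, 12, 5, 16, 8, 6, 7, 3, 10, 15, 11, 4, 2, 14, 13, 9]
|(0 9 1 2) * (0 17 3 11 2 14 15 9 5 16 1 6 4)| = 36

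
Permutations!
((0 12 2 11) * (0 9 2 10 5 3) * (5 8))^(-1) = ((0 12 10 8 5 3)(2 11 9))^(-1) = (0 3 5 8 10 12)(2 9 11)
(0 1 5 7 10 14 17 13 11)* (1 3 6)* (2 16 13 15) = [3, 5, 16, 6, 4, 7, 1, 10, 8, 9, 14, 0, 12, 11, 17, 2, 13, 15] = (0 3 6 1 5 7 10 14 17 15 2 16 13 11)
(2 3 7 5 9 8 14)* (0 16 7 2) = (0 16 7 5 9 8 14)(2 3) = [16, 1, 3, 2, 4, 9, 6, 5, 14, 8, 10, 11, 12, 13, 0, 15, 7]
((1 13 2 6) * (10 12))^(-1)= (1 6 2 13)(10 12)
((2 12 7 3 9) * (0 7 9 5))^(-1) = (0 5 3 7)(2 9 12) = ((0 7 3 5)(2 12 9))^(-1)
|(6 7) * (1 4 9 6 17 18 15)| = |(1 4 9 6 7 17 18 15)| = 8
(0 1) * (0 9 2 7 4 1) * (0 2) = (0 2 7 4 1 9) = [2, 9, 7, 3, 1, 5, 6, 4, 8, 0]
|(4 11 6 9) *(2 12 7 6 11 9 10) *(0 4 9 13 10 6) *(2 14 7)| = 6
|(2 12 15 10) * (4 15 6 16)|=7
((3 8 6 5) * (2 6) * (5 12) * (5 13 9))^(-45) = ((2 6 12 13 9 5 3 8))^(-45) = (2 13 3 6 9 8 12 5)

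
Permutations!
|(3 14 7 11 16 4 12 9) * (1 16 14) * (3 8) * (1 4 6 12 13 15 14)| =|(1 16 6 12 9 8 3 4 13 15 14 7 11)| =13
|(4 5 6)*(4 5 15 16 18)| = |(4 15 16 18)(5 6)| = 4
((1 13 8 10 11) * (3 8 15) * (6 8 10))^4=(1 10 15)(3 13 11)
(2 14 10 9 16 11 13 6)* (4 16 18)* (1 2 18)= [0, 2, 14, 3, 16, 5, 18, 7, 8, 1, 9, 13, 12, 6, 10, 15, 11, 17, 4]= (1 2 14 10 9)(4 16 11 13 6 18)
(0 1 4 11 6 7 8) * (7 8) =(0 1 4 11 6 8) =[1, 4, 2, 3, 11, 5, 8, 7, 0, 9, 10, 6]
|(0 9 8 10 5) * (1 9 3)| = |(0 3 1 9 8 10 5)| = 7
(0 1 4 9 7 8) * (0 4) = (0 1)(4 9 7 8) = [1, 0, 2, 3, 9, 5, 6, 8, 4, 7]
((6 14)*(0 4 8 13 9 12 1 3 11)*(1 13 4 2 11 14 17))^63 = (1 6 3 17 14)(4 8)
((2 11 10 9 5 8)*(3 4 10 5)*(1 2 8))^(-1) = (1 5 11 2)(3 9 10 4)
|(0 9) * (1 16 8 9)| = 5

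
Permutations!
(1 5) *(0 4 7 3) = [4, 5, 2, 0, 7, 1, 6, 3] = (0 4 7 3)(1 5)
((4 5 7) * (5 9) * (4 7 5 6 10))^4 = (10)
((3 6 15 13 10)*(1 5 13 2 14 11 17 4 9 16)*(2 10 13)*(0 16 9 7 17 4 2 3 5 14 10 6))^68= ((0 16 1 14 11 4 7 17 2 10 5 3)(6 15))^68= (0 2 11)(1 5 7)(3 17 14)(4 16 10)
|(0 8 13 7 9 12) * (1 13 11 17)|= 9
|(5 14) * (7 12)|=2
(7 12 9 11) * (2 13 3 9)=(2 13 3 9 11 7 12)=[0, 1, 13, 9, 4, 5, 6, 12, 8, 11, 10, 7, 2, 3]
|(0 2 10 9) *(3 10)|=|(0 2 3 10 9)|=5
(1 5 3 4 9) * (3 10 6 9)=(1 5 10 6 9)(3 4)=[0, 5, 2, 4, 3, 10, 9, 7, 8, 1, 6]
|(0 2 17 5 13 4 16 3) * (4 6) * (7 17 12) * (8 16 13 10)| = |(0 2 12 7 17 5 10 8 16 3)(4 13 6)| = 30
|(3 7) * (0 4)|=2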